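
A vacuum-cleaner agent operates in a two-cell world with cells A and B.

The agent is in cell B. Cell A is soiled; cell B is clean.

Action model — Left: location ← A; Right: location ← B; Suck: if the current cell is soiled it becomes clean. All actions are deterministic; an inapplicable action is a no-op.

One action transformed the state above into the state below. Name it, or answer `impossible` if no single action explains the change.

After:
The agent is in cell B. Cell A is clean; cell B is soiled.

try  Left: <A|soiled|clean>
try Right: <B|soiled|clean>
try  Suck: <B|soiled|clean>
no single action produces the after-state

impossible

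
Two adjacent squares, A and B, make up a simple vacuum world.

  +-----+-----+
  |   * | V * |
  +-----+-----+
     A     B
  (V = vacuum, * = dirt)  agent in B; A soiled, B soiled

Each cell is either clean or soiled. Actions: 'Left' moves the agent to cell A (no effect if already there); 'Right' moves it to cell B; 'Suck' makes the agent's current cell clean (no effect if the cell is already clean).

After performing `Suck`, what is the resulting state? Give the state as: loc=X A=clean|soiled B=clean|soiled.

start: loc=B A=soiled B=soiled
Suck (#1): loc=B A=soiled B=clean

loc=B A=soiled B=clean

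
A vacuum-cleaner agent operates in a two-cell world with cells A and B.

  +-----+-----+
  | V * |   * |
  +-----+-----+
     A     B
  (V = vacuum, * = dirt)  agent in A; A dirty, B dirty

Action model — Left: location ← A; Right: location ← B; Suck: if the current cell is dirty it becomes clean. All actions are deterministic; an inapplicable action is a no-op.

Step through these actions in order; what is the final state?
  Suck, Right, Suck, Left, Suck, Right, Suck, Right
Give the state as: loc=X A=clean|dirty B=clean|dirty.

loc=B A=clean B=clean

1. Suck → loc=A A=clean B=dirty
2. Right → loc=B A=clean B=dirty
3. Suck → loc=B A=clean B=clean
4. Left → loc=A A=clean B=clean
5. Suck → loc=A A=clean B=clean
6. Right → loc=B A=clean B=clean
7. Suck → loc=B A=clean B=clean
8. Right → loc=B A=clean B=clean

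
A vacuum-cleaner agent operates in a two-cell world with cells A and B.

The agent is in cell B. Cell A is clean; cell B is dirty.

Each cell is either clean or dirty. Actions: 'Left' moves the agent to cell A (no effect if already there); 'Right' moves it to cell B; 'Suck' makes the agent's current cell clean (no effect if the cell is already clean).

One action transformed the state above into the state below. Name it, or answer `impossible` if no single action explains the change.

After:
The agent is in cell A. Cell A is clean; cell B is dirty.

try  Left: loc=A A=clean B=dirty  ← match
try Right: loc=B A=clean B=dirty
try  Suck: loc=B A=clean B=clean

Left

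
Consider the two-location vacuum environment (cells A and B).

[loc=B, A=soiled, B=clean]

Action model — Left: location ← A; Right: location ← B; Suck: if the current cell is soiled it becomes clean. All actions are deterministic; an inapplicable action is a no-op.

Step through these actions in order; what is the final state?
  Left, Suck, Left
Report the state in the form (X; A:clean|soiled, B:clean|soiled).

(A; A:clean, B:clean)

[1] after Left: (A; A:soiled, B:clean)
[2] after Suck: (A; A:clean, B:clean)
[3] after Left: (A; A:clean, B:clean)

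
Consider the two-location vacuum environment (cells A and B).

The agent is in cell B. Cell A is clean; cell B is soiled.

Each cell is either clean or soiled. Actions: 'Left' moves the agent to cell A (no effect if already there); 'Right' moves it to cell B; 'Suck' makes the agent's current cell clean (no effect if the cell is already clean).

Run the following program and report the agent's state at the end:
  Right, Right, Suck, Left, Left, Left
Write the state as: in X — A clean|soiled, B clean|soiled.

in A — A clean, B clean

1. Right → in B — A clean, B soiled
2. Right → in B — A clean, B soiled
3. Suck → in B — A clean, B clean
4. Left → in A — A clean, B clean
5. Left → in A — A clean, B clean
6. Left → in A — A clean, B clean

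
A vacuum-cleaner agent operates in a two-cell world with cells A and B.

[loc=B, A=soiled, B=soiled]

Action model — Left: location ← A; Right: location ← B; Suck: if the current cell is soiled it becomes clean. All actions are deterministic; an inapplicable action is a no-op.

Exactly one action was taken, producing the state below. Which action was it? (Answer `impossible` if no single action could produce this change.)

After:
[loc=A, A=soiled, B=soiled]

Left

try  Left: <A|soiled|soiled>  ← match
try Right: <B|soiled|soiled>
try  Suck: <B|soiled|clean>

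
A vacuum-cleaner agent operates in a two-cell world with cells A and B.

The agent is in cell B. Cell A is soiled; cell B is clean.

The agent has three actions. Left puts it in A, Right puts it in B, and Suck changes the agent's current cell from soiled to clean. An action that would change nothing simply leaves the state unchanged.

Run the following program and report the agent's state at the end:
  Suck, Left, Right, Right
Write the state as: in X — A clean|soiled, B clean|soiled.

in B — A soiled, B clean

1) do Suck; now in B — A soiled, B clean
2) do Left; now in A — A soiled, B clean
3) do Right; now in B — A soiled, B clean
4) do Right; now in B — A soiled, B clean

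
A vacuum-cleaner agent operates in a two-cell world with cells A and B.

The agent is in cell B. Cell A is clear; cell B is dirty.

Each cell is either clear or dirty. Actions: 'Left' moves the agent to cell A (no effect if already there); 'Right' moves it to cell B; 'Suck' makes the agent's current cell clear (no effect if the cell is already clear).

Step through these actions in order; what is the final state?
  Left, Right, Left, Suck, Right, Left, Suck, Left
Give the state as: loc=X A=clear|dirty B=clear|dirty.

[1] after Left: loc=A A=clear B=dirty
[2] after Right: loc=B A=clear B=dirty
[3] after Left: loc=A A=clear B=dirty
[4] after Suck: loc=A A=clear B=dirty
[5] after Right: loc=B A=clear B=dirty
[6] after Left: loc=A A=clear B=dirty
[7] after Suck: loc=A A=clear B=dirty
[8] after Left: loc=A A=clear B=dirty

loc=A A=clear B=dirty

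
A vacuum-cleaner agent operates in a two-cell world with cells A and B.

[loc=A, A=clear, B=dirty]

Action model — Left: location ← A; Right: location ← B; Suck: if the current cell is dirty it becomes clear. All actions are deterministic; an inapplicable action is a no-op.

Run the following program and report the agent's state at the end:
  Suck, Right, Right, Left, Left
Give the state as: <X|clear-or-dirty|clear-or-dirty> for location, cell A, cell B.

<A|clear|dirty>

t=1 Suck ⇒ <A|clear|dirty>
t=2 Right ⇒ <B|clear|dirty>
t=3 Right ⇒ <B|clear|dirty>
t=4 Left ⇒ <A|clear|dirty>
t=5 Left ⇒ <A|clear|dirty>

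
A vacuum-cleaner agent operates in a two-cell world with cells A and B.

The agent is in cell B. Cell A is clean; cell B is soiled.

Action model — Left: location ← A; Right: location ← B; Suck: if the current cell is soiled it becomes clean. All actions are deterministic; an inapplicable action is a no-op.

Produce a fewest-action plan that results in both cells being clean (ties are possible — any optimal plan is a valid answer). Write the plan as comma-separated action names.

step 1/1 (Suck): in B — A clean, B clean
min 1: B is soiled, one Suck

Suck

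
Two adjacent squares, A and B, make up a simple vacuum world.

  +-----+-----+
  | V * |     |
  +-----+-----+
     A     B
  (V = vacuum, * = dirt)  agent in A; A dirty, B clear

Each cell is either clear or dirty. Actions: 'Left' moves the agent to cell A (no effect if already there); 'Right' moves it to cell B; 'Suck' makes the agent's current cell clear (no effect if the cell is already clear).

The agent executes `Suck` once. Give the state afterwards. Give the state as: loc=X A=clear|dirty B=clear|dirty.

loc=A A=clear B=clear

start: loc=A A=dirty B=clear
[1] after Suck: loc=A A=clear B=clear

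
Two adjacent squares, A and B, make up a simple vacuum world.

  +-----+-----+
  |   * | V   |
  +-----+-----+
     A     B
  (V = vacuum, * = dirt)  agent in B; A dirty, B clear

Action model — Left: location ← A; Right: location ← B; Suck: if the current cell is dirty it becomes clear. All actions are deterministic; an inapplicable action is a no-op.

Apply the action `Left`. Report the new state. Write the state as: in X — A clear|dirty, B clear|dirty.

in A — A dirty, B clear

start: in B — A dirty, B clear
Left (#1): in A — A dirty, B clear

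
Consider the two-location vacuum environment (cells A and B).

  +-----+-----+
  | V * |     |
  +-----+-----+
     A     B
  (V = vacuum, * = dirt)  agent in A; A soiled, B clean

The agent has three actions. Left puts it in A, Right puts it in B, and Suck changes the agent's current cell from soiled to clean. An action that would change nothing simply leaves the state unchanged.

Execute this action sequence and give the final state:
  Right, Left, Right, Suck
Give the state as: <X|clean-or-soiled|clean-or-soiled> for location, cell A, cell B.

[1] after Right: <B|soiled|clean>
[2] after Left: <A|soiled|clean>
[3] after Right: <B|soiled|clean>
[4] after Suck: <B|soiled|clean>

<B|soiled|clean>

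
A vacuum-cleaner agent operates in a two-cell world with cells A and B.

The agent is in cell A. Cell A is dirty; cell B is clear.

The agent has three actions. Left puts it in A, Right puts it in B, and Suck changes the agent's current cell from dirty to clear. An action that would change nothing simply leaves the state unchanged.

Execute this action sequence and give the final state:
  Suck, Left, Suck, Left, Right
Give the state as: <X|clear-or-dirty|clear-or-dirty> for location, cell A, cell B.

<B|clear|clear>

step 1/5 (Suck): <A|clear|clear>
step 2/5 (Left): <A|clear|clear>
step 3/5 (Suck): <A|clear|clear>
step 4/5 (Left): <A|clear|clear>
step 5/5 (Right): <B|clear|clear>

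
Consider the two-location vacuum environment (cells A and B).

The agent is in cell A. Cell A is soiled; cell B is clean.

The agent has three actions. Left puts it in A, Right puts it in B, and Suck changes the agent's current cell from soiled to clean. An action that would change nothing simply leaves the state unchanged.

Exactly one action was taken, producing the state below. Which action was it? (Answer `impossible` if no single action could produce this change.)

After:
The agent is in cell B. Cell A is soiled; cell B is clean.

try  Left: <A|soiled|clean>
try Right: <B|soiled|clean>  ← match
try  Suck: <A|clean|clean>

Right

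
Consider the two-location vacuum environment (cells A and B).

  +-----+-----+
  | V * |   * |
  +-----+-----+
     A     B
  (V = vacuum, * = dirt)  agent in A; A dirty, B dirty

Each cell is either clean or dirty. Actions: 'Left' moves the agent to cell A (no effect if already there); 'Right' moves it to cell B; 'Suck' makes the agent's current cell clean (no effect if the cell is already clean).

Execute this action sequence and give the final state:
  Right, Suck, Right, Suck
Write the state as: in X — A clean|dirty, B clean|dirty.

1) do Right; now in B — A dirty, B dirty
2) do Suck; now in B — A dirty, B clean
3) do Right; now in B — A dirty, B clean
4) do Suck; now in B — A dirty, B clean

in B — A dirty, B clean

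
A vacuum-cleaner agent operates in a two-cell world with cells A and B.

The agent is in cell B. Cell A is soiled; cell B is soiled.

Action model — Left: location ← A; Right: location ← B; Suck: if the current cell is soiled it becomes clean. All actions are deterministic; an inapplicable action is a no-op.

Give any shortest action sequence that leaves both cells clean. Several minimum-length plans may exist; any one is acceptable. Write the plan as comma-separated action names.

Suck, Left, Suck

1. Suck → (B; A:soiled, B:clean)
2. Left → (A; A:soiled, B:clean)
3. Suck → (A; A:clean, B:clean)
min 3: Suck B + move + Suck A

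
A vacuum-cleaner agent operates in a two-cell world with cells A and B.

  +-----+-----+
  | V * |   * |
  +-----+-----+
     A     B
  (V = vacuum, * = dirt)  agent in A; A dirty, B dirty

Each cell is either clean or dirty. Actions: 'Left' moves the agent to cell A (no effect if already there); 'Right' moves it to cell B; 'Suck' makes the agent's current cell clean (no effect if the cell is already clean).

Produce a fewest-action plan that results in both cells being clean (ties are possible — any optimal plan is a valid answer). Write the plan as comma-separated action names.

[1] after Suck: in A — A clean, B dirty
[2] after Right: in B — A clean, B dirty
[3] after Suck: in B — A clean, B clean
min 3: Suck A + move + Suck B

Suck, Right, Suck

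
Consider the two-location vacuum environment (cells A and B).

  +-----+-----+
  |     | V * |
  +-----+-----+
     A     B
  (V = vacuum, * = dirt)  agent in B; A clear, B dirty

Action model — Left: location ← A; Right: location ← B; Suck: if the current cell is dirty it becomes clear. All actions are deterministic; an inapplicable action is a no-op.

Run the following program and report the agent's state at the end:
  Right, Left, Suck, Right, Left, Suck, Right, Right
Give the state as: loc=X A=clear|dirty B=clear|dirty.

loc=B A=clear B=dirty

Right (#1): loc=B A=clear B=dirty
Left (#2): loc=A A=clear B=dirty
Suck (#3): loc=A A=clear B=dirty
Right (#4): loc=B A=clear B=dirty
Left (#5): loc=A A=clear B=dirty
Suck (#6): loc=A A=clear B=dirty
Right (#7): loc=B A=clear B=dirty
Right (#8): loc=B A=clear B=dirty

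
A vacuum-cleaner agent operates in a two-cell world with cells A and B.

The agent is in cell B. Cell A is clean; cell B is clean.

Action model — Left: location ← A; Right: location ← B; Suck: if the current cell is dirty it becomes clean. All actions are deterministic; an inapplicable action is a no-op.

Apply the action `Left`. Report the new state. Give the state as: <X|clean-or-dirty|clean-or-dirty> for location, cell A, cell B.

<A|clean|clean>

start: <B|clean|clean>
step 1/1 (Left): <A|clean|clean>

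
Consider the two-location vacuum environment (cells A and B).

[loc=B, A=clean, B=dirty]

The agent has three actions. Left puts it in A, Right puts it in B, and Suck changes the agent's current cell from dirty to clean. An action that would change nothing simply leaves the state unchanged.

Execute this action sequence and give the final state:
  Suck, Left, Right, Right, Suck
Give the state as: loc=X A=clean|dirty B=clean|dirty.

t=1 Suck ⇒ loc=B A=clean B=clean
t=2 Left ⇒ loc=A A=clean B=clean
t=3 Right ⇒ loc=B A=clean B=clean
t=4 Right ⇒ loc=B A=clean B=clean
t=5 Suck ⇒ loc=B A=clean B=clean

loc=B A=clean B=clean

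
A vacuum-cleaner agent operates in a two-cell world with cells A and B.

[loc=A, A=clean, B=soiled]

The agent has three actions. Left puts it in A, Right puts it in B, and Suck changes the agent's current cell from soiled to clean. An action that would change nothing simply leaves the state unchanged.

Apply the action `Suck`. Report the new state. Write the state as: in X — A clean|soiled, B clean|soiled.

in A — A clean, B soiled

start: in A — A clean, B soiled
t=1 Suck ⇒ in A — A clean, B soiled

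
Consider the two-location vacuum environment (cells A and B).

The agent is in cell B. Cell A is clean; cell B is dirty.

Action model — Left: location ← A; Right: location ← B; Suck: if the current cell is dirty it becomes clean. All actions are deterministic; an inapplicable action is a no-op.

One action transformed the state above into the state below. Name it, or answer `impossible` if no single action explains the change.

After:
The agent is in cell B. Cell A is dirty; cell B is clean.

try  Left: <A|clean|dirty>
try Right: <B|clean|dirty>
try  Suck: <B|clean|clean>
no single action produces the after-state

impossible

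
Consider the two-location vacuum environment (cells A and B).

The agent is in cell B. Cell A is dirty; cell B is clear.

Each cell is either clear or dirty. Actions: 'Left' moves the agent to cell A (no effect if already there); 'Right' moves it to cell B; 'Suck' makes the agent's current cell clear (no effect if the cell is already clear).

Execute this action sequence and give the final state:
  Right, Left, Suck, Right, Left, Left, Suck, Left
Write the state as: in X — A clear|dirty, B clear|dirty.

[1] after Right: in B — A dirty, B clear
[2] after Left: in A — A dirty, B clear
[3] after Suck: in A — A clear, B clear
[4] after Right: in B — A clear, B clear
[5] after Left: in A — A clear, B clear
[6] after Left: in A — A clear, B clear
[7] after Suck: in A — A clear, B clear
[8] after Left: in A — A clear, B clear

in A — A clear, B clear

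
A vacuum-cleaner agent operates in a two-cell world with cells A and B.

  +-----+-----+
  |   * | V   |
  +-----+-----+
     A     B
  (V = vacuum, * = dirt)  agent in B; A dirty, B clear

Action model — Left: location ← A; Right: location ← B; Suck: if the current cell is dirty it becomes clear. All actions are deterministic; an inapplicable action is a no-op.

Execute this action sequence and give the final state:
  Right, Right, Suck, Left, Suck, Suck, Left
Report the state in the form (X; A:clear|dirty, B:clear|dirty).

1) do Right; now (B; A:dirty, B:clear)
2) do Right; now (B; A:dirty, B:clear)
3) do Suck; now (B; A:dirty, B:clear)
4) do Left; now (A; A:dirty, B:clear)
5) do Suck; now (A; A:clear, B:clear)
6) do Suck; now (A; A:clear, B:clear)
7) do Left; now (A; A:clear, B:clear)

(A; A:clear, B:clear)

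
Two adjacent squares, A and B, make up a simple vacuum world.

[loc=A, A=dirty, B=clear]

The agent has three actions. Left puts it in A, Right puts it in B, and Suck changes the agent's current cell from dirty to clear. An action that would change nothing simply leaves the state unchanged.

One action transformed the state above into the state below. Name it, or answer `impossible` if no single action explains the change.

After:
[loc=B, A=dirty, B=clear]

try  Left: in A — A dirty, B clear
try Right: in B — A dirty, B clear  ← match
try  Suck: in A — A clear, B clear

Right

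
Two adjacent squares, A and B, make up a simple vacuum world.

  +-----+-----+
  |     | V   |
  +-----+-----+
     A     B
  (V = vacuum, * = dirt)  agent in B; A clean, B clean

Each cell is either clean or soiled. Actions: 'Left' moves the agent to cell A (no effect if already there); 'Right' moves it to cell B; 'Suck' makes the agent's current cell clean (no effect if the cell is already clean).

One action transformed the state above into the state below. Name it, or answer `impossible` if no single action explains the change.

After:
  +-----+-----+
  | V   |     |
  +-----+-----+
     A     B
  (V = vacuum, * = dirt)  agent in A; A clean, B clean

try  Left: loc=A A=clean B=clean  ← match
try Right: loc=B A=clean B=clean
try  Suck: loc=B A=clean B=clean

Left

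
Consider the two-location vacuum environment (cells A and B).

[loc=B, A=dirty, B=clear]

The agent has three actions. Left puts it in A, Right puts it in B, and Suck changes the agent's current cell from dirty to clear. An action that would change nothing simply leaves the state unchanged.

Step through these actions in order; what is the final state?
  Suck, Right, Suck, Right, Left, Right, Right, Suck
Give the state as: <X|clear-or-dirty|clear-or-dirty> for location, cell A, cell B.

[1] after Suck: <B|dirty|clear>
[2] after Right: <B|dirty|clear>
[3] after Suck: <B|dirty|clear>
[4] after Right: <B|dirty|clear>
[5] after Left: <A|dirty|clear>
[6] after Right: <B|dirty|clear>
[7] after Right: <B|dirty|clear>
[8] after Suck: <B|dirty|clear>

<B|dirty|clear>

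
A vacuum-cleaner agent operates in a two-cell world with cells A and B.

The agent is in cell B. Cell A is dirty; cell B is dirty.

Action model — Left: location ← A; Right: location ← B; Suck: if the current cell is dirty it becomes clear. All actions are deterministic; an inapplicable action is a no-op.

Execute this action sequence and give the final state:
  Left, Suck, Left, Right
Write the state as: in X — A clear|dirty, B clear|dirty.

in B — A clear, B dirty

1. Left → in A — A dirty, B dirty
2. Suck → in A — A clear, B dirty
3. Left → in A — A clear, B dirty
4. Right → in B — A clear, B dirty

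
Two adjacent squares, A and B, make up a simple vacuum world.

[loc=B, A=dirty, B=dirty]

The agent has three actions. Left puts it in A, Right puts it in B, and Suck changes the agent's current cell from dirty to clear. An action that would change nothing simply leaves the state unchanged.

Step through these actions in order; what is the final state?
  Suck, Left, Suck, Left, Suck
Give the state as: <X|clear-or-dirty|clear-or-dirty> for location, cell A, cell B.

<A|clear|clear>

1. Suck → <B|dirty|clear>
2. Left → <A|dirty|clear>
3. Suck → <A|clear|clear>
4. Left → <A|clear|clear>
5. Suck → <A|clear|clear>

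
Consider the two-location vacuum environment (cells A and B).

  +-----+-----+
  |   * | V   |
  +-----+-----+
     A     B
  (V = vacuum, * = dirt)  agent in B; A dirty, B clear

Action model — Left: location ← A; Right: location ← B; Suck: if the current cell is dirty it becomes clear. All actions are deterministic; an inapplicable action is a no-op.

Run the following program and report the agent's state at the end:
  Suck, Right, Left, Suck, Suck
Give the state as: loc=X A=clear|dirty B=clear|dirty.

Suck (#1): loc=B A=dirty B=clear
Right (#2): loc=B A=dirty B=clear
Left (#3): loc=A A=dirty B=clear
Suck (#4): loc=A A=clear B=clear
Suck (#5): loc=A A=clear B=clear

loc=A A=clear B=clear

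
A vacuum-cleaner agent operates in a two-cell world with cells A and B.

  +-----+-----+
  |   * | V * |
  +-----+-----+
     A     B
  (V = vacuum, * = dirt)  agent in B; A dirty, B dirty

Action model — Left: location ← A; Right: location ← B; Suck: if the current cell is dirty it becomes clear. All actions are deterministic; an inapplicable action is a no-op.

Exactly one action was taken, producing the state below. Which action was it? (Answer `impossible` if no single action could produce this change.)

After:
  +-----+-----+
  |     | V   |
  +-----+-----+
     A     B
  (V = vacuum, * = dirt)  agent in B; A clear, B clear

impossible

try  Left: <A|dirty|dirty>
try Right: <B|dirty|dirty>
try  Suck: <B|dirty|clear>
no single action produces the after-state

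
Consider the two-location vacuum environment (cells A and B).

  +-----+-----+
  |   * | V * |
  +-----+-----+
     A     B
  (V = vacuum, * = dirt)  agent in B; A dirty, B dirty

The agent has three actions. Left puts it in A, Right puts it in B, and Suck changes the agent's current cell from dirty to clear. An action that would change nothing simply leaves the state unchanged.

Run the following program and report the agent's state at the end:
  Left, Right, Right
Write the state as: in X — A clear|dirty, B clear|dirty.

step 1/3 (Left): in A — A dirty, B dirty
step 2/3 (Right): in B — A dirty, B dirty
step 3/3 (Right): in B — A dirty, B dirty

in B — A dirty, B dirty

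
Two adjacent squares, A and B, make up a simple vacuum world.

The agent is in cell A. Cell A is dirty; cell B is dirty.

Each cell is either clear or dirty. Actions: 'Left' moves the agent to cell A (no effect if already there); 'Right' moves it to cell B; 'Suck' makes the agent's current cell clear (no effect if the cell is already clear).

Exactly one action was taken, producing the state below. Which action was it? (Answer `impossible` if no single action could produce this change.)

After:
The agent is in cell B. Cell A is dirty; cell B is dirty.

Right

try  Left: in A — A dirty, B dirty
try Right: in B — A dirty, B dirty  ← match
try  Suck: in A — A clear, B dirty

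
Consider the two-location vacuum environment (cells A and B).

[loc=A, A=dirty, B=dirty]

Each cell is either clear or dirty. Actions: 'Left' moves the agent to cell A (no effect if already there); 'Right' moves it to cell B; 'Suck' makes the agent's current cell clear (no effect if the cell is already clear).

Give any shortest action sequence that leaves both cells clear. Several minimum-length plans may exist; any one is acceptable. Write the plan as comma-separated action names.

t=1 Suck ⇒ loc=A A=clear B=dirty
t=2 Right ⇒ loc=B A=clear B=dirty
t=3 Suck ⇒ loc=B A=clear B=clear
min 3: Suck A + move + Suck B

Suck, Right, Suck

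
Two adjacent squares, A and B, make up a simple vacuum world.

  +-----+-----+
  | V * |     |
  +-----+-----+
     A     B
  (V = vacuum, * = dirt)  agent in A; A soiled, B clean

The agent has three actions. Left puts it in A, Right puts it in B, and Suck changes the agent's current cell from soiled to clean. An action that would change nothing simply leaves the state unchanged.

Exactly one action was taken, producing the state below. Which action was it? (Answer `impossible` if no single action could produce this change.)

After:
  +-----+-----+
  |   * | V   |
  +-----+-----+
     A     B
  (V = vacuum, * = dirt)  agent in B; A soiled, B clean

try  Left: loc=A A=soiled B=clean
try Right: loc=B A=soiled B=clean  ← match
try  Suck: loc=A A=clean B=clean

Right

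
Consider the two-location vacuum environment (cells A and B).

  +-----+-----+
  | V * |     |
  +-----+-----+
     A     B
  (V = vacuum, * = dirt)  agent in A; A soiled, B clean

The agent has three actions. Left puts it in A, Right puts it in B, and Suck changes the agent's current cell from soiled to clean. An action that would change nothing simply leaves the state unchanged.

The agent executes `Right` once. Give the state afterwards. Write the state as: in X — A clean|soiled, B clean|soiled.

start: in A — A soiled, B clean
1. Right → in B — A soiled, B clean

in B — A soiled, B clean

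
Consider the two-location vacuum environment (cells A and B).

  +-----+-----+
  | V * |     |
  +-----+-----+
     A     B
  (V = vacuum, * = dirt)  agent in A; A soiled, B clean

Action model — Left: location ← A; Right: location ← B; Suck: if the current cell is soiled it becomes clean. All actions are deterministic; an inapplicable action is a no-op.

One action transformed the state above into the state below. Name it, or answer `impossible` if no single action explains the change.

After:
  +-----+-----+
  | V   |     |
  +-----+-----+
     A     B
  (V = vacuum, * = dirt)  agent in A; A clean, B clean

try  Left: <A|soiled|clean>
try Right: <B|soiled|clean>
try  Suck: <A|clean|clean>  ← match

Suck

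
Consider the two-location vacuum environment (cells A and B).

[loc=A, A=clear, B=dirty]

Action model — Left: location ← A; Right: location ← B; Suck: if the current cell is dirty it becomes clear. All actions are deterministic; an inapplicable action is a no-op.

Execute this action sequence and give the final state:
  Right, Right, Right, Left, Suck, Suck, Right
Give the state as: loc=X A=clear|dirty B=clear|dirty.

loc=B A=clear B=dirty

1) do Right; now loc=B A=clear B=dirty
2) do Right; now loc=B A=clear B=dirty
3) do Right; now loc=B A=clear B=dirty
4) do Left; now loc=A A=clear B=dirty
5) do Suck; now loc=A A=clear B=dirty
6) do Suck; now loc=A A=clear B=dirty
7) do Right; now loc=B A=clear B=dirty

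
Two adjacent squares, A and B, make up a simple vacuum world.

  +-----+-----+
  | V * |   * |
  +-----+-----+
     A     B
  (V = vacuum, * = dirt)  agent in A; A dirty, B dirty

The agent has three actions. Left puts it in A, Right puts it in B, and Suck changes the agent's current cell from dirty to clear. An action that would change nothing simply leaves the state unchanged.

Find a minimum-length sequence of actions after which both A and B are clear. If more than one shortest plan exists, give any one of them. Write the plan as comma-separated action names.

Suck, Right, Suck

step 1/3 (Suck): in A — A clear, B dirty
step 2/3 (Right): in B — A clear, B dirty
step 3/3 (Suck): in B — A clear, B clear
min 3: Suck A + move + Suck B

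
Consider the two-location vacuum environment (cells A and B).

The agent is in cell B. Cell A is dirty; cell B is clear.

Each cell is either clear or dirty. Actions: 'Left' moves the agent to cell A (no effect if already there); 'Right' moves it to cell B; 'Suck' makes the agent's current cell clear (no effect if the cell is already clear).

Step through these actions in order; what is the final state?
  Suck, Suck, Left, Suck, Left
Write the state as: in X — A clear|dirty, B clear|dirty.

in A — A clear, B clear

[1] after Suck: in B — A dirty, B clear
[2] after Suck: in B — A dirty, B clear
[3] after Left: in A — A dirty, B clear
[4] after Suck: in A — A clear, B clear
[5] after Left: in A — A clear, B clear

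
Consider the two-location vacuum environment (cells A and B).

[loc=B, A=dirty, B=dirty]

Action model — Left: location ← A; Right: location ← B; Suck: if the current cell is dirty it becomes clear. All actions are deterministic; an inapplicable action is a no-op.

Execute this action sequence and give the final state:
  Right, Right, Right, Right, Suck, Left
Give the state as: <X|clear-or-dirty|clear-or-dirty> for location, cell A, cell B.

Right (#1): <B|dirty|dirty>
Right (#2): <B|dirty|dirty>
Right (#3): <B|dirty|dirty>
Right (#4): <B|dirty|dirty>
Suck (#5): <B|dirty|clear>
Left (#6): <A|dirty|clear>

<A|dirty|clear>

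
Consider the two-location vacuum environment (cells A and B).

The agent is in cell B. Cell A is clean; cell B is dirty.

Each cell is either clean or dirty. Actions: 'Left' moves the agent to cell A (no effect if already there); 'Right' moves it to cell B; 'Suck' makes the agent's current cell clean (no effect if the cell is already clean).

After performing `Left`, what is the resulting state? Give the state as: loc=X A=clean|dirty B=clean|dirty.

start: loc=B A=clean B=dirty
1) do Left; now loc=A A=clean B=dirty

loc=A A=clean B=dirty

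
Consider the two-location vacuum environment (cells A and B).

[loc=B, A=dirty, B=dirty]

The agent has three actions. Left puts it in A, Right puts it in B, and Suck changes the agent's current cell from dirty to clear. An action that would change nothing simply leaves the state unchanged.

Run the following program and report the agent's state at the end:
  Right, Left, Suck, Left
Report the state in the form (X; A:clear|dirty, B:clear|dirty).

t=1 Right ⇒ (B; A:dirty, B:dirty)
t=2 Left ⇒ (A; A:dirty, B:dirty)
t=3 Suck ⇒ (A; A:clear, B:dirty)
t=4 Left ⇒ (A; A:clear, B:dirty)

(A; A:clear, B:dirty)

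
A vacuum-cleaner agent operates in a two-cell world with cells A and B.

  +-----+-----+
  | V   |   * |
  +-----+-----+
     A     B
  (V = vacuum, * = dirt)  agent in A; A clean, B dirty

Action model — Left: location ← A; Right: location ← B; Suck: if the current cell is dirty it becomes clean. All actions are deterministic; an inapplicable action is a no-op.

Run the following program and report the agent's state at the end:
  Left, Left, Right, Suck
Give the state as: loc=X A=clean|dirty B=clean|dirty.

Left (#1): loc=A A=clean B=dirty
Left (#2): loc=A A=clean B=dirty
Right (#3): loc=B A=clean B=dirty
Suck (#4): loc=B A=clean B=clean

loc=B A=clean B=clean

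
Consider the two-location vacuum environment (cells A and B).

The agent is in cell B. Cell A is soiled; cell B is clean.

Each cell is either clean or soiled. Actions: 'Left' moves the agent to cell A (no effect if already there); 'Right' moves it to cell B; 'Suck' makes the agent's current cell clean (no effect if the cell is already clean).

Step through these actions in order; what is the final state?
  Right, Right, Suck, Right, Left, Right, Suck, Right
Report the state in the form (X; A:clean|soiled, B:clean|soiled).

step 1/8 (Right): (B; A:soiled, B:clean)
step 2/8 (Right): (B; A:soiled, B:clean)
step 3/8 (Suck): (B; A:soiled, B:clean)
step 4/8 (Right): (B; A:soiled, B:clean)
step 5/8 (Left): (A; A:soiled, B:clean)
step 6/8 (Right): (B; A:soiled, B:clean)
step 7/8 (Suck): (B; A:soiled, B:clean)
step 8/8 (Right): (B; A:soiled, B:clean)

(B; A:soiled, B:clean)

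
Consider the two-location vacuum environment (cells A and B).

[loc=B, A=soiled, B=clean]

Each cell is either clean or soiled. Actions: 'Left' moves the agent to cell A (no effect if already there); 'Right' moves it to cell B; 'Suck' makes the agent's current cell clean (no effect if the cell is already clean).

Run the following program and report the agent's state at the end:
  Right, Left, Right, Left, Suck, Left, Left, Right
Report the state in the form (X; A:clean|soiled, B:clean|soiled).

step 1/8 (Right): (B; A:soiled, B:clean)
step 2/8 (Left): (A; A:soiled, B:clean)
step 3/8 (Right): (B; A:soiled, B:clean)
step 4/8 (Left): (A; A:soiled, B:clean)
step 5/8 (Suck): (A; A:clean, B:clean)
step 6/8 (Left): (A; A:clean, B:clean)
step 7/8 (Left): (A; A:clean, B:clean)
step 8/8 (Right): (B; A:clean, B:clean)

(B; A:clean, B:clean)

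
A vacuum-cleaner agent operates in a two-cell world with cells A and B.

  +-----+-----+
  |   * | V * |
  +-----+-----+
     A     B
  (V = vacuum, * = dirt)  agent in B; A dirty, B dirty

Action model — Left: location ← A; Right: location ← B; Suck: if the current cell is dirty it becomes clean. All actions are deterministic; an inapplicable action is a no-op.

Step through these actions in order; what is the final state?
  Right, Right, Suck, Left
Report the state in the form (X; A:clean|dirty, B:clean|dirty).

(A; A:dirty, B:clean)

Right (#1): (B; A:dirty, B:dirty)
Right (#2): (B; A:dirty, B:dirty)
Suck (#3): (B; A:dirty, B:clean)
Left (#4): (A; A:dirty, B:clean)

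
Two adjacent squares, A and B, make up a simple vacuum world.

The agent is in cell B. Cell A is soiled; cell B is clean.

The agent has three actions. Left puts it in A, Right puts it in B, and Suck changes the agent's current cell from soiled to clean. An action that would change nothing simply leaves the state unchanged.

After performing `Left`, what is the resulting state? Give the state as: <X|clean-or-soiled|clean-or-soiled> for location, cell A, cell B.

<A|soiled|clean>

start: <B|soiled|clean>
1) do Left; now <A|soiled|clean>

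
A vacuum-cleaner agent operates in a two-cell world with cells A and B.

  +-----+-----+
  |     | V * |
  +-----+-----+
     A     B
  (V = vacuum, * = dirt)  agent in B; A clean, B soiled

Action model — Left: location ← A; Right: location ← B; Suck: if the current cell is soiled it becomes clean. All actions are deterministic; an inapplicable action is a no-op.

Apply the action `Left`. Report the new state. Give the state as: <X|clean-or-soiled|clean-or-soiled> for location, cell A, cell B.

<A|clean|soiled>

start: <B|clean|soiled>
t=1 Left ⇒ <A|clean|soiled>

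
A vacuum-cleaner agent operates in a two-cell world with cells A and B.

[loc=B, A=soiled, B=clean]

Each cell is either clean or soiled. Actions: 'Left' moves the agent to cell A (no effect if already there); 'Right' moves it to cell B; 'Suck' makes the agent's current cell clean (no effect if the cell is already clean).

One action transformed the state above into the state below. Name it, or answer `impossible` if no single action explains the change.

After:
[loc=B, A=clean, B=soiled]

impossible

try  Left: (A; A:soiled, B:clean)
try Right: (B; A:soiled, B:clean)
try  Suck: (B; A:soiled, B:clean)
no single action produces the after-state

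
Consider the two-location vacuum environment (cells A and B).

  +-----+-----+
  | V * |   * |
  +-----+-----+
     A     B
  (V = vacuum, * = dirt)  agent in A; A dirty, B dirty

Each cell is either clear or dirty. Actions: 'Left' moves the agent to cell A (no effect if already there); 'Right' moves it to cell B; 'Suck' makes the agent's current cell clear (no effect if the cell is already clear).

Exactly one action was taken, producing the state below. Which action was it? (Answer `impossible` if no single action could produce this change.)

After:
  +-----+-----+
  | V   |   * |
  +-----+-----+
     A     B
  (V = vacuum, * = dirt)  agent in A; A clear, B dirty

try  Left: (A; A:dirty, B:dirty)
try Right: (B; A:dirty, B:dirty)
try  Suck: (A; A:clear, B:dirty)  ← match

Suck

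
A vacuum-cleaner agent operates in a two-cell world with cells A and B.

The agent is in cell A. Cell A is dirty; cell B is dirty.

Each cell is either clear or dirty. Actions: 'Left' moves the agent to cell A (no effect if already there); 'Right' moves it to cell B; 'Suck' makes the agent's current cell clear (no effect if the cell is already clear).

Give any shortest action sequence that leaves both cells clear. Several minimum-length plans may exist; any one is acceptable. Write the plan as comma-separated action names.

1) do Suck; now loc=A A=clear B=dirty
2) do Right; now loc=B A=clear B=dirty
3) do Suck; now loc=B A=clear B=clear
min 3: Suck A + move + Suck B

Suck, Right, Suck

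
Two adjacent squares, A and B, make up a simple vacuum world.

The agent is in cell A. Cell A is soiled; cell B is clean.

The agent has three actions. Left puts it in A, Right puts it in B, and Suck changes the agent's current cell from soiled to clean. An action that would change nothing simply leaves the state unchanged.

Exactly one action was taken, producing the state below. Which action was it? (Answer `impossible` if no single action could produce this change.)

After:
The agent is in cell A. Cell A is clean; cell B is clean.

try  Left: loc=A A=soiled B=clean
try Right: loc=B A=soiled B=clean
try  Suck: loc=A A=clean B=clean  ← match

Suck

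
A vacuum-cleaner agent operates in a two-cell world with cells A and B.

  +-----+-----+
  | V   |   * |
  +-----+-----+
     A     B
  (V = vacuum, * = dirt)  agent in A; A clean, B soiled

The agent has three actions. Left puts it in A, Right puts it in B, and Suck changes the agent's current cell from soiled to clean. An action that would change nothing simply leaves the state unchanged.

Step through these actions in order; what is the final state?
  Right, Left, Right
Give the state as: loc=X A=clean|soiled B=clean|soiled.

loc=B A=clean B=soiled

t=1 Right ⇒ loc=B A=clean B=soiled
t=2 Left ⇒ loc=A A=clean B=soiled
t=3 Right ⇒ loc=B A=clean B=soiled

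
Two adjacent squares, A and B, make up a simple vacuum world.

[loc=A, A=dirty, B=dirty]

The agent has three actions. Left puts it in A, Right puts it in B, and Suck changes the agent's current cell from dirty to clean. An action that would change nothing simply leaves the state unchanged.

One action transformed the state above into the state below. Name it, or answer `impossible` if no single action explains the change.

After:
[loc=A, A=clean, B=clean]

impossible

try  Left: loc=A A=dirty B=dirty
try Right: loc=B A=dirty B=dirty
try  Suck: loc=A A=clean B=dirty
no single action produces the after-state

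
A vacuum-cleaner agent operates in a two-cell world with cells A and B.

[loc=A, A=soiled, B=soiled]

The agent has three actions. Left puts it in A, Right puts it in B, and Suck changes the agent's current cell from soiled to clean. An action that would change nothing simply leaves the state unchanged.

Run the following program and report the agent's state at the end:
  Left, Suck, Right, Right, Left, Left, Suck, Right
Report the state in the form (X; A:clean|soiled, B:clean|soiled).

(B; A:clean, B:soiled)

t=1 Left ⇒ (A; A:soiled, B:soiled)
t=2 Suck ⇒ (A; A:clean, B:soiled)
t=3 Right ⇒ (B; A:clean, B:soiled)
t=4 Right ⇒ (B; A:clean, B:soiled)
t=5 Left ⇒ (A; A:clean, B:soiled)
t=6 Left ⇒ (A; A:clean, B:soiled)
t=7 Suck ⇒ (A; A:clean, B:soiled)
t=8 Right ⇒ (B; A:clean, B:soiled)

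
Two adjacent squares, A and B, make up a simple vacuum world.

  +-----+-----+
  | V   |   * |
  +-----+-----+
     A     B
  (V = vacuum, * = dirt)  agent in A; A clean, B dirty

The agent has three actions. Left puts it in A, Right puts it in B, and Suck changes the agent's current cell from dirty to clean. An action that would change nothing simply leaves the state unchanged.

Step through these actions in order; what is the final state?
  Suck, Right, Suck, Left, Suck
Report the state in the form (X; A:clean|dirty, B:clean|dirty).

t=1 Suck ⇒ (A; A:clean, B:dirty)
t=2 Right ⇒ (B; A:clean, B:dirty)
t=3 Suck ⇒ (B; A:clean, B:clean)
t=4 Left ⇒ (A; A:clean, B:clean)
t=5 Suck ⇒ (A; A:clean, B:clean)

(A; A:clean, B:clean)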